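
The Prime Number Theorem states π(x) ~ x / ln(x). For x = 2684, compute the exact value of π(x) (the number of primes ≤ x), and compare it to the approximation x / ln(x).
π(2684) = 389;  x/ln(x) ≈ 339.96;  relative error ≈ 12.61%.

Directly count primes up to 2684: π(2684) = 389. The PNT approximation gives 2684/ln(2684) ≈ 2684/7.89506 ≈ 339.96. Relative error (π(x) − x/ln(x)) / π(x) ≈ 12.61%; the approximation is known to undercount slightly (Li(x) is a better estimate).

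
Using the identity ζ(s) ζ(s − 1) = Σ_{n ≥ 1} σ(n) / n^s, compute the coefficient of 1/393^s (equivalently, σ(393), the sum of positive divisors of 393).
σ(393) = 528

In the product (Σ m^0/m^s)(Σ k / k^s) = Σ (Σ_{d | n} d) / n^s, the coefficient of 1/n^s is σ(n) = Σ_{d | n} d. For n = 393, divisors are [1, 3, 131, 393]; summing: σ(393) = 528.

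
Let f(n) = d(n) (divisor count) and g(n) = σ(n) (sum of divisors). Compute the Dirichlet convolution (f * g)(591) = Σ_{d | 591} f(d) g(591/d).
(d * σ)(591) = 1200

Divisors of 591: [1, 3, 197, 591]. For each d | 591:
  d = 1: d(1) · σ(591/1) = 1 · 792 = 792
  d = 3: d(3) · σ(591/3) = 2 · 198 = 396
  d = 197: d(197) · σ(591/197) = 2 · 4 = 8
  d = 591: d(591) · σ(591/591) = 4 · 1 = 4
Summing: (d * σ)(591) = 792 + 396 + 8 + 4 = 1200.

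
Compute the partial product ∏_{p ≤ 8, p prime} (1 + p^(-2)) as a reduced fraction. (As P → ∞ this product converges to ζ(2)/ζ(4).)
∏ = 650/441

The primes p ≤ 8 are [2, 3, 5, 7]. For each, (1 + 1/p^2) = (p^2 + 1)/p^2. Multiplying these fractions over p ∈ [2, 3, 5, 7] gives 650/441. (In the limit P → ∞ this tends to ζ(2)/ζ(4).)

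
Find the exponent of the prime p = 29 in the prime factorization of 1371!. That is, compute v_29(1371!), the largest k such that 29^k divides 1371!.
v_29(1371!) = 48

Legendre's formula: v_p(n!) = Σ_{k ≥ 1} ⌊n / p^k⌋. For p = 29, n = 1371, the terms are:
  ⌊1371/29^1⌋ = ⌊1371/29⌋ = 47
  ⌊1371/29^2⌋ = ⌊1371/841⌋ = 1
(the next term ⌊1371/29^3⌋ = 0, terminating the sum). Summing: v_29(1371!) = 47 + 1 = 48.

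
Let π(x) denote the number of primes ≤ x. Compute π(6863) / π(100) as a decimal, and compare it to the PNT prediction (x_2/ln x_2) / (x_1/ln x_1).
π(6863)/π(100) = 883/25 ≈ 35.3200;  PNT prediction ≈ 35.7773.

π(100) = 25 and π(6863) = 883, so π(6863)/π(100) ≈ 35.3200. The PNT-predicted ratio is (6863/ln(6863)) / (100/ln(100)) ≈ 35.7773. The two agree to within a few percent, as expected.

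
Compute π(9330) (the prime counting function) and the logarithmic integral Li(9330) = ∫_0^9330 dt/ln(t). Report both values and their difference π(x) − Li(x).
π(9330) = 1154;  Li(9330) ≈ 1173.12;  π(x) − Li(x) ≈ -19.12.

Direct count of primes ≤ 9330 gives π(9330) = 1154. Numerical evaluation of the logarithmic integral gives Li(9330) ≈ 1173.12. The difference π(x) − Li(x) ≈ -19.12 is typically negative for small/moderate x (Li(x) overestimates), though Littlewood's theorem shows this sign changes infinitely often.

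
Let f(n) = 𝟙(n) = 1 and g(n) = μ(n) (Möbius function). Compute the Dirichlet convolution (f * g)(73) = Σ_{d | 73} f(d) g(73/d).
(𝟙 * μ)(73) = 0

Divisors of 73: [1, 73]. For each d | 73:
  d = 1: 𝟙(1) · μ(73/1) = 1 · -1 = -1
  d = 73: 𝟙(73) · μ(73/73) = 1 · 1 = 1
Summing: (𝟙 * μ)(73) = -1 + 1 = 0.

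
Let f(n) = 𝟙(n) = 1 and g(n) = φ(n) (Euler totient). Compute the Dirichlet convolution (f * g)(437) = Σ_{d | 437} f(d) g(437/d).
(𝟙 * φ)(437) = 437

Divisors of 437: [1, 19, 23, 437]. For each d | 437:
  d = 1: 𝟙(1) · φ(437/1) = 1 · 396 = 396
  d = 19: 𝟙(19) · φ(437/19) = 1 · 22 = 22
  d = 23: 𝟙(23) · φ(437/23) = 1 · 18 = 18
  d = 437: 𝟙(437) · φ(437/437) = 1 · 1 = 1
Summing: (𝟙 * φ)(437) = 396 + 22 + 18 + 1 = 437.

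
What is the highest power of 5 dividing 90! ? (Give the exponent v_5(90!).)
v_5(90!) = 21

Legendre's formula: v_p(n!) = Σ_{k ≥ 1} ⌊n / p^k⌋. For p = 5, n = 90, the terms are:
  ⌊90/5^1⌋ = ⌊90/5⌋ = 18
  ⌊90/5^2⌋ = ⌊90/25⌋ = 3
(the next term ⌊90/5^3⌋ = 0, terminating the sum). Summing: v_5(90!) = 18 + 3 = 21.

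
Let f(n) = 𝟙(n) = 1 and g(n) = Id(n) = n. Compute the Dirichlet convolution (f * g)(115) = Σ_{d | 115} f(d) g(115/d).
(𝟙 * Id)(115) = 144

Divisors of 115: [1, 5, 23, 115]. For each d | 115:
  d = 1: 𝟙(1) · Id(115/1) = 1 · 115 = 115
  d = 5: 𝟙(5) · Id(115/5) = 1 · 23 = 23
  d = 23: 𝟙(23) · Id(115/23) = 1 · 5 = 5
  d = 115: 𝟙(115) · Id(115/115) = 1 · 1 = 1
Summing: (𝟙 * Id)(115) = 115 + 23 + 5 + 1 = 144.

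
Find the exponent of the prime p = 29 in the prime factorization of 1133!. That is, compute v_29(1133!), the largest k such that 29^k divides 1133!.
v_29(1133!) = 40

Legendre's formula: v_p(n!) = Σ_{k ≥ 1} ⌊n / p^k⌋. For p = 29, n = 1133, the terms are:
  ⌊1133/29^1⌋ = ⌊1133/29⌋ = 39
  ⌊1133/29^2⌋ = ⌊1133/841⌋ = 1
(the next term ⌊1133/29^3⌋ = 0, terminating the sum). Summing: v_29(1133!) = 39 + 1 = 40.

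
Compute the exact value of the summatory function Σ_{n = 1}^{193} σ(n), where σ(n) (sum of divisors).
Σ_{n ≤ 193} σ(n) = 30684

Compute σ(n) for each 1 ≤ n ≤ 193: σ(1) = 1, σ(2) = 3, σ(3) = 4, σ(4) = 7, σ(5) = 6, σ(6) = 12, σ(7) = 8, σ(8) = 15, σ(9) = 13, σ(10) = 18, σ(11) = 12, σ(12) = 28, σ(13) = 14, σ(14) = 24, σ(15) = 24, σ(16) = 31, σ(17) = 18, σ(18) = 39, σ(19) = 20, σ(20) = 42, σ(21) = 32, σ(22) = 36, σ(23) = 24, σ(24) = 60, σ(25) = 31, σ(26) = 42, σ(27) = 40, σ(28) = 56, σ(29) = 30, σ(30) = 72, σ(31) = 32, σ(32) = 63, σ(33) = 48, σ(34) = 54, σ(35) = 48, σ(36) = 91, σ(37) = 38, σ(38) = 60, σ(39) = 56, σ(40) = 90, σ(41) = 42, σ(42) = 96, σ(43) = 44, σ(44) = 84, σ(45) = 78, σ(46) = 72, σ(47) = 48, σ(48) = 124, σ(49) = 57, σ(50) = 93, σ(51) = 72, σ(52) = 98, σ(53) = 54, σ(54) = 120, σ(55) = 72, σ(56) = 120, σ(57) = 80, σ(58) = 90, σ(59) = 60, σ(60) = 168, σ(61) = 62, σ(62) = 96, σ(63) = 104, σ(64) = 127, σ(65) = 84, σ(66) = 144, σ(67) = 68, σ(68) = 126, σ(69) = 96, σ(70) = 144, σ(71) = 72, σ(72) = 195, σ(73) = 74, σ(74) = 114, σ(75) = 124, σ(76) = 140, σ(77) = 96, σ(78) = 168, σ(79) = 80, σ(80) = 186, σ(81) = 121, σ(82) = 126, σ(83) = 84, σ(84) = 224, σ(85) = 108, σ(86) = 132, σ(87) = 120, σ(88) = 180, σ(89) = 90, σ(90) = 234, σ(91) = 112, σ(92) = 168, σ(93) = 128, σ(94) = 144, σ(95) = 120, σ(96) = 252, σ(97) = 98, σ(98) = 171, σ(99) = 156, σ(100) = 217, σ(101) = 102, σ(102) = 216, σ(103) = 104, σ(104) = 210, σ(105) = 192, σ(106) = 162, σ(107) = 108, σ(108) = 280, σ(109) = 110, σ(110) = 216, σ(111) = 152, σ(112) = 248, σ(113) = 114, σ(114) = 240, σ(115) = 144, σ(116) = 210, σ(117) = 182, σ(118) = 180, σ(119) = 144, σ(120) = 360, σ(121) = 133, σ(122) = 186, σ(123) = 168, σ(124) = 224, σ(125) = 156, σ(126) = 312, σ(127) = 128, σ(128) = 255, σ(129) = 176, σ(130) = 252, σ(131) = 132, σ(132) = 336, σ(133) = 160, σ(134) = 204, σ(135) = 240, σ(136) = 270, σ(137) = 138, σ(138) = 288, σ(139) = 140, σ(140) = 336, σ(141) = 192, σ(142) = 216, σ(143) = 168, σ(144) = 403, σ(145) = 180, σ(146) = 222, σ(147) = 228, σ(148) = 266, σ(149) = 150, σ(150) = 372, σ(151) = 152, σ(152) = 300, σ(153) = 234, σ(154) = 288, σ(155) = 192, σ(156) = 392, σ(157) = 158, σ(158) = 240, σ(159) = 216, σ(160) = 378, σ(161) = 192, σ(162) = 363, σ(163) = 164, σ(164) = 294, σ(165) = 288, σ(166) = 252, σ(167) = 168, σ(168) = 480, σ(169) = 183, σ(170) = 324, σ(171) = 260, σ(172) = 308, σ(173) = 174, σ(174) = 360, σ(175) = 248, σ(176) = 372, σ(177) = 240, σ(178) = 270, σ(179) = 180, σ(180) = 546, σ(181) = 182, σ(182) = 336, σ(183) = 248, σ(184) = 360, σ(185) = 228, σ(186) = 384, σ(187) = 216, σ(188) = 336, σ(189) = 320, σ(190) = 360, σ(191) = 192, σ(192) = 508, σ(193) = 194. Summing all 193 values: 30684. (Average order: Σ_{n ≤ x} σ(n) ~ (π²/12) x². For x = 193, (π²/12)·193² ≈ 30636.07.)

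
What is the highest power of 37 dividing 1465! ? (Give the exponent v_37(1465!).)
v_37(1465!) = 40

Legendre's formula: v_p(n!) = Σ_{k ≥ 1} ⌊n / p^k⌋. For p = 37, n = 1465, the terms are:
  ⌊1465/37^1⌋ = ⌊1465/37⌋ = 39
  ⌊1465/37^2⌋ = ⌊1465/1369⌋ = 1
(the next term ⌊1465/37^3⌋ = 0, terminating the sum). Summing: v_37(1465!) = 39 + 1 = 40.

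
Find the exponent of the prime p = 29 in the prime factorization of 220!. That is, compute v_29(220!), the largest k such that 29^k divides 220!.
v_29(220!) = 7

Legendre's formula: v_p(n!) = Σ_{k ≥ 1} ⌊n / p^k⌋. For p = 29, n = 220, the terms are:
  ⌊220/29^1⌋ = ⌊220/29⌋ = 7
(the next term ⌊220/29^2⌋ = 0, terminating the sum). Summing: v_29(220!) = 7 = 7.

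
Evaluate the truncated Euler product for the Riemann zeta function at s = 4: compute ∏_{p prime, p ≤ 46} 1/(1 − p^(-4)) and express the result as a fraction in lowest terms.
∏ = 68304364739414847787103076142881583957543/63109073443906486560772797235200000000000

The primes p ≤ 46 are [2, 3, 5, 7, 11, 13, 17, 19, 23, 29, 31, 37, 41, 43]. For each prime, (1 − 1/p^4)^(-1) = p^4 / (p^4 − 1). The product is (1 − 1/2^4)^(-1), (1 − 1/3^4)^(-1), (1 − 1/5^4)^(-1), (1 − 1/7^4)^(-1), (1 − 1/11^4)^(-1), (1 − 1/13^4)^(-1), (1 − 1/17^4)^(-1), (1 − 1/19^4)^(-1), (1 − 1/23^4)^(-1), (1 − 1/29^4)^(-1), (1 − 1/31^4)^(-1), (1 − 1/37^4)^(-1), (1 − 1/41^4)^(-1), (1 − 1/43^4)^(-1) = ∏ p^4 / (p^4 − 1) = 68304364739414847787103076142881583957543/63109073443906486560772797235200000000000.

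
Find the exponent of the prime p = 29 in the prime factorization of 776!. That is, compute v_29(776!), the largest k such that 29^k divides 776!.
v_29(776!) = 26

Legendre's formula: v_p(n!) = Σ_{k ≥ 1} ⌊n / p^k⌋. For p = 29, n = 776, the terms are:
  ⌊776/29^1⌋ = ⌊776/29⌋ = 26
(the next term ⌊776/29^2⌋ = 0, terminating the sum). Summing: v_29(776!) = 26 = 26.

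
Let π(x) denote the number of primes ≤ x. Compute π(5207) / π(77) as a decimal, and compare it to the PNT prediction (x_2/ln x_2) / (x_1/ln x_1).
π(5207)/π(77) = 692/21 ≈ 32.9524;  PNT prediction ≈ 34.3247.

π(77) = 21 and π(5207) = 692, so π(5207)/π(77) ≈ 32.9524. The PNT-predicted ratio is (5207/ln(5207)) / (77/ln(77)) ≈ 34.3247. The two agree to within a few percent, as expected.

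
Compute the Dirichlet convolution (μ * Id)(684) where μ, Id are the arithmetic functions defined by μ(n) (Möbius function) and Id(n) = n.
(μ * Id)(684) = 216

Divisors of 684: [1, 2, 3, 4, 6, 9, 12, 18, 19, 36, 38, 57, 76, 114, 171, 228, 342, 684]. For each d | 684:
  d = 1: μ(1) · Id(684/1) = 1 · 684 = 684
  d = 2: μ(2) · Id(684/2) = -1 · 342 = -342
  d = 3: μ(3) · Id(684/3) = -1 · 228 = -228
  d = 4: μ(4) · Id(684/4) = 0 · 171 = 0
  d = 6: μ(6) · Id(684/6) = 1 · 114 = 114
  d = 9: μ(9) · Id(684/9) = 0 · 76 = 0
  d = 12: μ(12) · Id(684/12) = 0 · 57 = 0
  d = 18: μ(18) · Id(684/18) = 0 · 38 = 0
  d = 19: μ(19) · Id(684/19) = -1 · 36 = -36
  d = 36: μ(36) · Id(684/36) = 0 · 19 = 0
  d = 38: μ(38) · Id(684/38) = 1 · 18 = 18
  d = 57: μ(57) · Id(684/57) = 1 · 12 = 12
  d = 76: μ(76) · Id(684/76) = 0 · 9 = 0
  d = 114: μ(114) · Id(684/114) = -1 · 6 = -6
  d = 171: μ(171) · Id(684/171) = 0 · 4 = 0
  d = 228: μ(228) · Id(684/228) = 0 · 3 = 0
  d = 342: μ(342) · Id(684/342) = 0 · 2 = 0
  d = 684: μ(684) · Id(684/684) = 0 · 1 = 0
Summing: (μ * Id)(684) = 684 + -342 + -228 + 0 + 114 + 0 + 0 + 0 + -36 + 0 + 18 + 12 + 0 + -6 + 0 + 0 + 0 + 0 = 216.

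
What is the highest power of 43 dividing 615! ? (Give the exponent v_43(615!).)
v_43(615!) = 14

Legendre's formula: v_p(n!) = Σ_{k ≥ 1} ⌊n / p^k⌋. For p = 43, n = 615, the terms are:
  ⌊615/43^1⌋ = ⌊615/43⌋ = 14
(the next term ⌊615/43^2⌋ = 0, terminating the sum). Summing: v_43(615!) = 14 = 14.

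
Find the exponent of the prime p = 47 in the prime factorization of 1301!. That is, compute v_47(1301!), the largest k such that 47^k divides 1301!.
v_47(1301!) = 27

Legendre's formula: v_p(n!) = Σ_{k ≥ 1} ⌊n / p^k⌋. For p = 47, n = 1301, the terms are:
  ⌊1301/47^1⌋ = ⌊1301/47⌋ = 27
(the next term ⌊1301/47^2⌋ = 0, terminating the sum). Summing: v_47(1301!) = 27 = 27.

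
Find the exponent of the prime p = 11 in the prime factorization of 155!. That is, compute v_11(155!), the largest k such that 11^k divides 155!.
v_11(155!) = 15

Legendre's formula: v_p(n!) = Σ_{k ≥ 1} ⌊n / p^k⌋. For p = 11, n = 155, the terms are:
  ⌊155/11^1⌋ = ⌊155/11⌋ = 14
  ⌊155/11^2⌋ = ⌊155/121⌋ = 1
(the next term ⌊155/11^3⌋ = 0, terminating the sum). Summing: v_11(155!) = 14 + 1 = 15.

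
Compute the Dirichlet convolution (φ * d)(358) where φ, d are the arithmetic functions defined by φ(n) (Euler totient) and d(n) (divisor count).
(φ * d)(358) = 540

Divisors of 358: [1, 2, 179, 358]. For each d | 358:
  d = 1: φ(1) · d(358/1) = 1 · 4 = 4
  d = 2: φ(2) · d(358/2) = 1 · 2 = 2
  d = 179: φ(179) · d(358/179) = 178 · 2 = 356
  d = 358: φ(358) · d(358/358) = 178 · 1 = 178
Summing: (φ * d)(358) = 4 + 2 + 356 + 178 = 540.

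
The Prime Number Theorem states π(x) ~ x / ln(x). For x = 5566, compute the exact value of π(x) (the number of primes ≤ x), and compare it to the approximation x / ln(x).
π(5566) = 734;  x/ln(x) ≈ 645.38;  relative error ≈ 12.07%.

Directly count primes up to 5566: π(5566) = 734. The PNT approximation gives 5566/ln(5566) ≈ 5566/8.62443 ≈ 645.38. Relative error (π(x) − x/ln(x)) / π(x) ≈ 12.07%; the approximation is known to undercount slightly (Li(x) is a better estimate).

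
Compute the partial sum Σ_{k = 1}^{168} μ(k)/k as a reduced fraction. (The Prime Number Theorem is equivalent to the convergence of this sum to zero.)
Σ μ(k)/k = 3320595668723936105212130194759121950701456962705503856339925674/481473710367991963528473107950567214598209565303106537707981745635

Values of μ(k) for 1 ≤ k ≤ 168: μ(1) = 1, μ(2) = -1, μ(3) = -1, μ(5) = -1, μ(6) = 1, μ(7) = -1, μ(10) = 1, μ(11) = -1, μ(13) = -1, μ(14) = 1, μ(15) = 1, μ(17) = -1, μ(19) = -1, μ(21) = 1, μ(22) = 1, μ(23) = -1, μ(26) = 1, μ(29) = -1, μ(30) = -1, μ(31) = -1, μ(33) = 1, μ(34) = 1, μ(35) = 1, μ(37) = -1, μ(38) = 1, μ(39) = 1, μ(41) = -1, μ(42) = -1, μ(43) = -1, μ(46) = 1, μ(47) = -1, μ(51) = 1, μ(53) = -1, μ(55) = 1, μ(57) = 1, μ(58) = 1, μ(59) = -1, μ(61) = -1, μ(62) = 1, μ(65) = 1, μ(66) = -1, μ(67) = -1, μ(69) = 1, μ(70) = -1, μ(71) = -1, μ(73) = -1, μ(74) = 1, μ(77) = 1, μ(78) = -1, μ(79) = -1, μ(82) = 1, μ(83) = -1, μ(85) = 1, μ(86) = 1, μ(87) = 1, μ(89) = -1, μ(91) = 1, μ(93) = 1, μ(94) = 1, μ(95) = 1, μ(97) = -1, μ(101) = -1, μ(102) = -1, μ(103) = -1, μ(105) = -1, μ(106) = 1, μ(107) = -1, μ(109) = -1, μ(110) = -1, μ(111) = 1, μ(113) = -1, μ(114) = -1, μ(115) = 1, μ(118) = 1, μ(119) = 1, μ(122) = 1, μ(123) = 1, μ(127) = -1, μ(129) = 1, μ(130) = -1, μ(131) = -1, μ(133) = 1, μ(134) = 1, μ(137) = -1, μ(138) = -1, μ(139) = -1, μ(141) = 1, μ(142) = 1, μ(143) = 1, μ(145) = 1, μ(146) = 1, μ(149) = -1, μ(151) = -1, μ(154) = -1, μ(155) = 1, μ(157) = -1, μ(158) = 1, μ(159) = 1, μ(161) = 1, μ(163) = -1, μ(165) = -1, μ(166) = 1, μ(167) = -1, with μ = 0 on non-squarefree integers. Summing μ(k)/k for k where μ(k) ≠ 0 gives 3320595668723936105212130194759121950701456962705503856339925674/481473710367991963528473107950567214598209565303106537707981745635 ≈ 0.0069. (PNT ⟺ this sum → 0 as n → ∞.)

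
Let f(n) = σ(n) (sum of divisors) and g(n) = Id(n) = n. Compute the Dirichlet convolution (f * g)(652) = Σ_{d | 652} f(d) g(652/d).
(σ * Id)(652) = 5559

Divisors of 652: [1, 2, 4, 163, 326, 652]. For each d | 652:
  d = 1: σ(1) · Id(652/1) = 1 · 652 = 652
  d = 2: σ(2) · Id(652/2) = 3 · 326 = 978
  d = 4: σ(4) · Id(652/4) = 7 · 163 = 1141
  d = 163: σ(163) · Id(652/163) = 164 · 4 = 656
  d = 326: σ(326) · Id(652/326) = 492 · 2 = 984
  d = 652: σ(652) · Id(652/652) = 1148 · 1 = 1148
Summing: (σ * Id)(652) = 652 + 978 + 1141 + 656 + 984 + 1148 = 5559.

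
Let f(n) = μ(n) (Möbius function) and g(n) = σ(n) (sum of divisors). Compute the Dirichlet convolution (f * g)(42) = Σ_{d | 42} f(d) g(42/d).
(μ * σ)(42) = 42

Divisors of 42: [1, 2, 3, 6, 7, 14, 21, 42]. For each d | 42:
  d = 1: μ(1) · σ(42/1) = 1 · 96 = 96
  d = 2: μ(2) · σ(42/2) = -1 · 32 = -32
  d = 3: μ(3) · σ(42/3) = -1 · 24 = -24
  d = 6: μ(6) · σ(42/6) = 1 · 8 = 8
  d = 7: μ(7) · σ(42/7) = -1 · 12 = -12
  d = 14: μ(14) · σ(42/14) = 1 · 4 = 4
  d = 21: μ(21) · σ(42/21) = 1 · 3 = 3
  d = 42: μ(42) · σ(42/42) = -1 · 1 = -1
Summing: (μ * σ)(42) = 96 + -32 + -24 + 8 + -12 + 4 + 3 + -1 = 42.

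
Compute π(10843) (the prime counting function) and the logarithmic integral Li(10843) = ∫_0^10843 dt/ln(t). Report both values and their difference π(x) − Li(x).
π(10843) = 1317;  Li(10843) ≈ 1337.26;  π(x) − Li(x) ≈ -20.26.

Direct count of primes ≤ 10843 gives π(10843) = 1317. Numerical evaluation of the logarithmic integral gives Li(10843) ≈ 1337.26. The difference π(x) − Li(x) ≈ -20.26 is typically negative for small/moderate x (Li(x) overestimates), though Littlewood's theorem shows this sign changes infinitely often.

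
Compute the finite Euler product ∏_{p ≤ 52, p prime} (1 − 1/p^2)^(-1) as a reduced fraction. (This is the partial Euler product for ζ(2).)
∏ = 162139622078364740433577733/98952027459385036898304000

The primes p ≤ 52 are [2, 3, 5, 7, 11, 13, 17, 19, 23, 29, 31, 37, 41, 43, 47]. For each prime, (1 − 1/p^2)^(-1) = p^2 / (p^2 − 1). The product is (1 − 1/2^2)^(-1), (1 − 1/3^2)^(-1), (1 − 1/5^2)^(-1), (1 − 1/7^2)^(-1), (1 − 1/11^2)^(-1), (1 − 1/13^2)^(-1), (1 − 1/17^2)^(-1), (1 − 1/19^2)^(-1), (1 − 1/23^2)^(-1), (1 − 1/29^2)^(-1), (1 − 1/31^2)^(-1), (1 − 1/37^2)^(-1), (1 − 1/41^2)^(-1), (1 − 1/43^2)^(-1), (1 − 1/47^2)^(-1) = ∏ p^2 / (p^2 − 1) = 162139622078364740433577733/98952027459385036898304000.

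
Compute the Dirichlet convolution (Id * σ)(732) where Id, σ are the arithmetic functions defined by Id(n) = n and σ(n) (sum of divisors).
(Id * σ)(732) = 14637

Divisors of 732: [1, 2, 3, 4, 6, 12, 61, 122, 183, 244, 366, 732]. For each d | 732:
  d = 1: Id(1) · σ(732/1) = 1 · 1736 = 1736
  d = 2: Id(2) · σ(732/2) = 2 · 744 = 1488
  d = 3: Id(3) · σ(732/3) = 3 · 434 = 1302
  d = 4: Id(4) · σ(732/4) = 4 · 248 = 992
  d = 6: Id(6) · σ(732/6) = 6 · 186 = 1116
  d = 12: Id(12) · σ(732/12) = 12 · 62 = 744
  d = 61: Id(61) · σ(732/61) = 61 · 28 = 1708
  d = 122: Id(122) · σ(732/122) = 122 · 12 = 1464
  d = 183: Id(183) · σ(732/183) = 183 · 7 = 1281
  d = 244: Id(244) · σ(732/244) = 244 · 4 = 976
  d = 366: Id(366) · σ(732/366) = 366 · 3 = 1098
  d = 732: Id(732) · σ(732/732) = 732 · 1 = 732
Summing: (Id * σ)(732) = 1736 + 1488 + 1302 + 992 + 1116 + 744 + 1708 + 1464 + 1281 + 976 + 1098 + 732 = 14637.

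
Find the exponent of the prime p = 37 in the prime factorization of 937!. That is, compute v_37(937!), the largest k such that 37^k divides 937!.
v_37(937!) = 25

Legendre's formula: v_p(n!) = Σ_{k ≥ 1} ⌊n / p^k⌋. For p = 37, n = 937, the terms are:
  ⌊937/37^1⌋ = ⌊937/37⌋ = 25
(the next term ⌊937/37^2⌋ = 0, terminating the sum). Summing: v_37(937!) = 25 = 25.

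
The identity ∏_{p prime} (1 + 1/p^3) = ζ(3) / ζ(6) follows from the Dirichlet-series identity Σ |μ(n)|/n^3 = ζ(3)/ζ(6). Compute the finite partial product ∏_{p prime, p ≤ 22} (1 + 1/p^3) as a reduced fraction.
∏ = 223851228120576/189501362017825

The primes p ≤ 22 are [2, 3, 5, 7, 11, 13, 17, 19]. For each, (1 + 1/p^3) = (p^3 + 1)/p^3. Multiplying these fractions over p ∈ [2, 3, 5, 7, 11, 13, 17, 19] gives 223851228120576/189501362017825. (In the limit P → ∞ this tends to ζ(3)/ζ(6).)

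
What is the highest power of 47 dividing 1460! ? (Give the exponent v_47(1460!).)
v_47(1460!) = 31

Legendre's formula: v_p(n!) = Σ_{k ≥ 1} ⌊n / p^k⌋. For p = 47, n = 1460, the terms are:
  ⌊1460/47^1⌋ = ⌊1460/47⌋ = 31
(the next term ⌊1460/47^2⌋ = 0, terminating the sum). Summing: v_47(1460!) = 31 = 31.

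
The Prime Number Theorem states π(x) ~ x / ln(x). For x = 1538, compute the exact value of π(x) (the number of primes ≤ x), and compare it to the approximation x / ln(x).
π(1538) = 242;  x/ln(x) ≈ 209.59;  relative error ≈ 13.39%.

Directly count primes up to 1538: π(1538) = 242. The PNT approximation gives 1538/ln(1538) ≈ 1538/7.33824 ≈ 209.59. Relative error (π(x) − x/ln(x)) / π(x) ≈ 13.39%; the approximation is known to undercount slightly (Li(x) is a better estimate).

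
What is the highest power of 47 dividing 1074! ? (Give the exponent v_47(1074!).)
v_47(1074!) = 22

Legendre's formula: v_p(n!) = Σ_{k ≥ 1} ⌊n / p^k⌋. For p = 47, n = 1074, the terms are:
  ⌊1074/47^1⌋ = ⌊1074/47⌋ = 22
(the next term ⌊1074/47^2⌋ = 0, terminating the sum). Summing: v_47(1074!) = 22 = 22.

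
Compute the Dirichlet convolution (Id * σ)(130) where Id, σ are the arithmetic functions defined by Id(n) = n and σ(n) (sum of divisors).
(Id * σ)(130) = 1485

Divisors of 130: [1, 2, 5, 10, 13, 26, 65, 130]. For each d | 130:
  d = 1: Id(1) · σ(130/1) = 1 · 252 = 252
  d = 2: Id(2) · σ(130/2) = 2 · 84 = 168
  d = 5: Id(5) · σ(130/5) = 5 · 42 = 210
  d = 10: Id(10) · σ(130/10) = 10 · 14 = 140
  d = 13: Id(13) · σ(130/13) = 13 · 18 = 234
  d = 26: Id(26) · σ(130/26) = 26 · 6 = 156
  d = 65: Id(65) · σ(130/65) = 65 · 3 = 195
  d = 130: Id(130) · σ(130/130) = 130 · 1 = 130
Summing: (Id * σ)(130) = 252 + 168 + 210 + 140 + 234 + 156 + 195 + 130 = 1485.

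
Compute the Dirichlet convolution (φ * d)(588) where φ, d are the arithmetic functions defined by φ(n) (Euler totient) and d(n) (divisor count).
(φ * d)(588) = 1596

Divisors of 588: [1, 2, 3, 4, 6, 7, 12, 14, 21, 28, 42, 49, 84, 98, 147, 196, 294, 588]. For each d | 588:
  d = 1: φ(1) · d(588/1) = 1 · 18 = 18
  d = 2: φ(2) · d(588/2) = 1 · 12 = 12
  d = 3: φ(3) · d(588/3) = 2 · 9 = 18
  d = 4: φ(4) · d(588/4) = 2 · 6 = 12
  d = 6: φ(6) · d(588/6) = 2 · 6 = 12
  d = 7: φ(7) · d(588/7) = 6 · 12 = 72
  d = 12: φ(12) · d(588/12) = 4 · 3 = 12
  d = 14: φ(14) · d(588/14) = 6 · 8 = 48
  d = 21: φ(21) · d(588/21) = 12 · 6 = 72
  d = 28: φ(28) · d(588/28) = 12 · 4 = 48
  d = 42: φ(42) · d(588/42) = 12 · 4 = 48
  d = 49: φ(49) · d(588/49) = 42 · 6 = 252
  d = 84: φ(84) · d(588/84) = 24 · 2 = 48
  d = 98: φ(98) · d(588/98) = 42 · 4 = 168
  d = 147: φ(147) · d(588/147) = 84 · 3 = 252
  d = 196: φ(196) · d(588/196) = 84 · 2 = 168
  d = 294: φ(294) · d(588/294) = 84 · 2 = 168
  d = 588: φ(588) · d(588/588) = 168 · 1 = 168
Summing: (φ * d)(588) = 18 + 12 + 18 + 12 + 12 + 72 + 12 + 48 + 72 + 48 + 48 + 252 + 48 + 168 + 252 + 168 + 168 + 168 = 1596.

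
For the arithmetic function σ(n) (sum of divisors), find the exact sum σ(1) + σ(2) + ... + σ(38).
Σ_{n ≤ 38} σ(n) = 1196

Compute σ(n) for each 1 ≤ n ≤ 38: σ(1) = 1, σ(2) = 3, σ(3) = 4, σ(4) = 7, σ(5) = 6, σ(6) = 12, σ(7) = 8, σ(8) = 15, σ(9) = 13, σ(10) = 18, σ(11) = 12, σ(12) = 28, σ(13) = 14, σ(14) = 24, σ(15) = 24, σ(16) = 31, σ(17) = 18, σ(18) = 39, σ(19) = 20, σ(20) = 42, σ(21) = 32, σ(22) = 36, σ(23) = 24, σ(24) = 60, σ(25) = 31, σ(26) = 42, σ(27) = 40, σ(28) = 56, σ(29) = 30, σ(30) = 72, σ(31) = 32, σ(32) = 63, σ(33) = 48, σ(34) = 54, σ(35) = 48, σ(36) = 91, σ(37) = 38, σ(38) = 60. Summing all 38 values: 1196. (Average order: Σ_{n ≤ x} σ(n) ~ (π²/12) x². For x = 38, (π²/12)·38² ≈ 1187.64.)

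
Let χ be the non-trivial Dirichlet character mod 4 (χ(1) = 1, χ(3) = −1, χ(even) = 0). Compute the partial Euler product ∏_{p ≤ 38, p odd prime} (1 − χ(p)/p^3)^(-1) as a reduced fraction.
∏ = 23039676015771696171729025/23777920687809392849977344

The odd primes p ≤ 38 are [3, 5, 7, 11, 13, 17, 19, 23, 29, 31, 37]. For each, χ(p) = 1 if p ≡ 1 mod 4, χ(p) = −1 if p ≡ 3 mod 4. Taking (1 − χ(p)/p^3)^(-1) = p^3/(p^3 − χ(p)): (1 − (-1)/3^3)^(-1) · (1 − (1)/5^3)^(-1) · (1 − (-1)/7^3)^(-1) · (1 − (-1)/11^3)^(-1) · (1 − (1)/13^3)^(-1) · (1 − (1)/17^3)^(-1) · (1 − (-1)/19^3)^(-1) · (1 − (-1)/23^3)^(-1) · (1 − (1)/29^3)^(-1) · (1 − (-1)/31^3)^(-1) · (1 − (1)/37^3)^(-1) = 23039676015771696171729025/23777920687809392849977344.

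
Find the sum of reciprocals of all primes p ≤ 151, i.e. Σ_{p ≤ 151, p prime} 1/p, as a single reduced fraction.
Σ 1/p = 426559540131011718238816115585684956391671166781102121476137/225319534991831177328890236228992001350685163362356544091910

π(151) = 36, so the primes ≤ 151 are [2, 3, 5, 7, 11, 13, 17, 19, 23, 29, 31, 37, 41, 43, 47, 53, 59, 61, 67, 71, 73, 79, 83, 89, 97, 101, 103, 107, 109, 113, 127, 131, 137, 139, 149, 151]. Summing 1/p over these primes: 426559540131011718238816115585684956391671166781102121476137/225319534991831177328890236228992001350685163362356544091910 ≈ 1.8931. Mertens estimate ln ln(151) + 0.2615 ≈ 1.8744.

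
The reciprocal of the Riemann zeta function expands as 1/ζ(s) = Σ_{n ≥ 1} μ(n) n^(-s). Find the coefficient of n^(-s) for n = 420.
μ(420) = 0

Factor n = 420 = 2^2 · 3 · 5 · 7. μ(n) = 0 if any exponent ≥ 2 (not squarefree); otherwise μ(n) = (−1)^{ω(n)} where ω(n) is the number of distinct prime factors. Applying: μ(420) = 0.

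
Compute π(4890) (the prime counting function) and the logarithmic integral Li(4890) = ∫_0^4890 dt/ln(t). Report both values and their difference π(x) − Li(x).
π(4890) = 654;  Li(4890) ≈ 671.35;  π(x) − Li(x) ≈ -17.35.

Direct count of primes ≤ 4890 gives π(4890) = 654. Numerical evaluation of the logarithmic integral gives Li(4890) ≈ 671.35. The difference π(x) − Li(x) ≈ -17.35 is typically negative for small/moderate x (Li(x) overestimates), though Littlewood's theorem shows this sign changes infinitely often.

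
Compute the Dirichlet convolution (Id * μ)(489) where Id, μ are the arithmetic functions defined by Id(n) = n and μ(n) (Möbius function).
(Id * μ)(489) = 324

Divisors of 489: [1, 3, 163, 489]. For each d | 489:
  d = 1: Id(1) · μ(489/1) = 1 · 1 = 1
  d = 3: Id(3) · μ(489/3) = 3 · -1 = -3
  d = 163: Id(163) · μ(489/163) = 163 · -1 = -163
  d = 489: Id(489) · μ(489/489) = 489 · 1 = 489
Summing: (Id * μ)(489) = 1 + -3 + -163 + 489 = 324.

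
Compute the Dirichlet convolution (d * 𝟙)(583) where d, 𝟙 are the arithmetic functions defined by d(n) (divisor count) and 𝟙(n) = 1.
(d * 𝟙)(583) = 9

Divisors of 583: [1, 11, 53, 583]. For each d | 583:
  d = 1: d(1) · 𝟙(583/1) = 1 · 1 = 1
  d = 11: d(11) · 𝟙(583/11) = 2 · 1 = 2
  d = 53: d(53) · 𝟙(583/53) = 2 · 1 = 2
  d = 583: d(583) · 𝟙(583/583) = 4 · 1 = 4
Summing: (d * 𝟙)(583) = 1 + 2 + 2 + 4 = 9.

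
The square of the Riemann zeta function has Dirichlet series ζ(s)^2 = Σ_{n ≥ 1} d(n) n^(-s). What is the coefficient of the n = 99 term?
d(99) = 6

ζ(s)^2 = (Σ 1/m^s)(Σ 1/k^s). The coefficient of 1/n^s in the product is the number of ordered pairs (m, k) with mk = n, which equals d(n). For n = 99, divisors are [1, 3, 9, 11, 33, 99], so d(99) = 6.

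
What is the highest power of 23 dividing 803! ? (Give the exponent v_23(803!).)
v_23(803!) = 35

Legendre's formula: v_p(n!) = Σ_{k ≥ 1} ⌊n / p^k⌋. For p = 23, n = 803, the terms are:
  ⌊803/23^1⌋ = ⌊803/23⌋ = 34
  ⌊803/23^2⌋ = ⌊803/529⌋ = 1
(the next term ⌊803/23^3⌋ = 0, terminating the sum). Summing: v_23(803!) = 34 + 1 = 35.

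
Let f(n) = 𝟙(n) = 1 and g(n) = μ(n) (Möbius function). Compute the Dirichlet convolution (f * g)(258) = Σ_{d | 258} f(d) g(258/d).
(𝟙 * μ)(258) = 0

Divisors of 258: [1, 2, 3, 6, 43, 86, 129, 258]. For each d | 258:
  d = 1: 𝟙(1) · μ(258/1) = 1 · -1 = -1
  d = 2: 𝟙(2) · μ(258/2) = 1 · 1 = 1
  d = 3: 𝟙(3) · μ(258/3) = 1 · 1 = 1
  d = 6: 𝟙(6) · μ(258/6) = 1 · -1 = -1
  d = 43: 𝟙(43) · μ(258/43) = 1 · 1 = 1
  d = 86: 𝟙(86) · μ(258/86) = 1 · -1 = -1
  d = 129: 𝟙(129) · μ(258/129) = 1 · -1 = -1
  d = 258: 𝟙(258) · μ(258/258) = 1 · 1 = 1
Summing: (𝟙 * μ)(258) = -1 + 1 + 1 + -1 + 1 + -1 + -1 + 1 = 0.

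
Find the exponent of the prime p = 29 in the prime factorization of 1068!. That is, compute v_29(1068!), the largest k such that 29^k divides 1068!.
v_29(1068!) = 37

Legendre's formula: v_p(n!) = Σ_{k ≥ 1} ⌊n / p^k⌋. For p = 29, n = 1068, the terms are:
  ⌊1068/29^1⌋ = ⌊1068/29⌋ = 36
  ⌊1068/29^2⌋ = ⌊1068/841⌋ = 1
(the next term ⌊1068/29^3⌋ = 0, terminating the sum). Summing: v_29(1068!) = 36 + 1 = 37.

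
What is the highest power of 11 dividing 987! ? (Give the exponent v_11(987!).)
v_11(987!) = 97

Legendre's formula: v_p(n!) = Σ_{k ≥ 1} ⌊n / p^k⌋. For p = 11, n = 987, the terms are:
  ⌊987/11^1⌋ = ⌊987/11⌋ = 89
  ⌊987/11^2⌋ = ⌊987/121⌋ = 8
(the next term ⌊987/11^3⌋ = 0, terminating the sum). Summing: v_11(987!) = 89 + 8 = 97.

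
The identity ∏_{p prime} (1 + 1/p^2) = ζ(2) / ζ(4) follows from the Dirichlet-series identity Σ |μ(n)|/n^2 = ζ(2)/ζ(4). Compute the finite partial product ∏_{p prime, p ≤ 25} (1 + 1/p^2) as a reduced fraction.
∏ = 3394003400000/2252055594789

The primes p ≤ 25 are [2, 3, 5, 7, 11, 13, 17, 19, 23]. For each, (1 + 1/p^2) = (p^2 + 1)/p^2. Multiplying these fractions over p ∈ [2, 3, 5, 7, 11, 13, 17, 19, 23] gives 3394003400000/2252055594789. (In the limit P → ∞ this tends to ζ(2)/ζ(4).)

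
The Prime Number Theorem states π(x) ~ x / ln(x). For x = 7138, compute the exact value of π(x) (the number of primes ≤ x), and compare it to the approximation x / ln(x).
π(7138) = 914;  x/ln(x) ≈ 804.45;  relative error ≈ 11.99%.

Directly count primes up to 7138: π(7138) = 914. The PNT approximation gives 7138/ln(7138) ≈ 7138/8.87319 ≈ 804.45. Relative error (π(x) − x/ln(x)) / π(x) ≈ 11.99%; the approximation is known to undercount slightly (Li(x) is a better estimate).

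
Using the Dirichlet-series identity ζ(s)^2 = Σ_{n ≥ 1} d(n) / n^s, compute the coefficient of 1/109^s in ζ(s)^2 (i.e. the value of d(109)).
d(109) = 2

ζ(s)^2 = (Σ 1/m^s)(Σ 1/k^s). The coefficient of 1/n^s in the product is the number of ordered pairs (m, k) with mk = n, which equals d(n). For n = 109, divisors are [1, 109], so d(109) = 2.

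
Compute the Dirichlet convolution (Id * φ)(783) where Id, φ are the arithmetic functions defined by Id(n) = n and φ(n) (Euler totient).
(Id * φ)(783) = 4617

Divisors of 783: [1, 3, 9, 27, 29, 87, 261, 783]. For each d | 783:
  d = 1: Id(1) · φ(783/1) = 1 · 504 = 504
  d = 3: Id(3) · φ(783/3) = 3 · 168 = 504
  d = 9: Id(9) · φ(783/9) = 9 · 56 = 504
  d = 27: Id(27) · φ(783/27) = 27 · 28 = 756
  d = 29: Id(29) · φ(783/29) = 29 · 18 = 522
  d = 87: Id(87) · φ(783/87) = 87 · 6 = 522
  d = 261: Id(261) · φ(783/261) = 261 · 2 = 522
  d = 783: Id(783) · φ(783/783) = 783 · 1 = 783
Summing: (Id * φ)(783) = 504 + 504 + 504 + 756 + 522 + 522 + 522 + 783 = 4617.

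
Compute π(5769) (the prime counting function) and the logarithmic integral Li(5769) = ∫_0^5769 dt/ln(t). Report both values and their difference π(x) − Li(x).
π(5769) = 757;  Li(5769) ≈ 773.80;  π(x) − Li(x) ≈ -16.80.

Direct count of primes ≤ 5769 gives π(5769) = 757. Numerical evaluation of the logarithmic integral gives Li(5769) ≈ 773.80. The difference π(x) − Li(x) ≈ -16.80 is typically negative for small/moderate x (Li(x) overestimates), though Littlewood's theorem shows this sign changes infinitely often.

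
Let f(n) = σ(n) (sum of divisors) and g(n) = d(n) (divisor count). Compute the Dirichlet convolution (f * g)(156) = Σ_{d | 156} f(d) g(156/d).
(σ * d)(156) = 1536

Divisors of 156: [1, 2, 3, 4, 6, 12, 13, 26, 39, 52, 78, 156]. For each d | 156:
  d = 1: σ(1) · d(156/1) = 1 · 12 = 12
  d = 2: σ(2) · d(156/2) = 3 · 8 = 24
  d = 3: σ(3) · d(156/3) = 4 · 6 = 24
  d = 4: σ(4) · d(156/4) = 7 · 4 = 28
  d = 6: σ(6) · d(156/6) = 12 · 4 = 48
  d = 12: σ(12) · d(156/12) = 28 · 2 = 56
  d = 13: σ(13) · d(156/13) = 14 · 6 = 84
  d = 26: σ(26) · d(156/26) = 42 · 4 = 168
  d = 39: σ(39) · d(156/39) = 56 · 3 = 168
  d = 52: σ(52) · d(156/52) = 98 · 2 = 196
  d = 78: σ(78) · d(156/78) = 168 · 2 = 336
  d = 156: σ(156) · d(156/156) = 392 · 1 = 392
Summing: (σ * d)(156) = 12 + 24 + 24 + 28 + 48 + 56 + 84 + 168 + 168 + 196 + 336 + 392 = 1536.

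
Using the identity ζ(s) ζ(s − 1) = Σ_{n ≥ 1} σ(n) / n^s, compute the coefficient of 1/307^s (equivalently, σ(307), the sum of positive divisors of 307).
σ(307) = 308

In the product (Σ m^0/m^s)(Σ k / k^s) = Σ (Σ_{d | n} d) / n^s, the coefficient of 1/n^s is σ(n) = Σ_{d | n} d. For n = 307, divisors are [1, 307]; summing: σ(307) = 308.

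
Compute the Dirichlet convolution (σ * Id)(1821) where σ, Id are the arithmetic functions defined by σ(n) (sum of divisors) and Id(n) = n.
(σ * Id)(1821) = 8505

Divisors of 1821: [1, 3, 607, 1821]. For each d | 1821:
  d = 1: σ(1) · Id(1821/1) = 1 · 1821 = 1821
  d = 3: σ(3) · Id(1821/3) = 4 · 607 = 2428
  d = 607: σ(607) · Id(1821/607) = 608 · 3 = 1824
  d = 1821: σ(1821) · Id(1821/1821) = 2432 · 1 = 2432
Summing: (σ * Id)(1821) = 1821 + 2428 + 1824 + 2432 = 8505.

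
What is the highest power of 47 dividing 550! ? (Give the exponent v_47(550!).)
v_47(550!) = 11

Legendre's formula: v_p(n!) = Σ_{k ≥ 1} ⌊n / p^k⌋. For p = 47, n = 550, the terms are:
  ⌊550/47^1⌋ = ⌊550/47⌋ = 11
(the next term ⌊550/47^2⌋ = 0, terminating the sum). Summing: v_47(550!) = 11 = 11.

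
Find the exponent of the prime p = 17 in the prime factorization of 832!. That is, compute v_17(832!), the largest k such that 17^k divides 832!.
v_17(832!) = 50

Legendre's formula: v_p(n!) = Σ_{k ≥ 1} ⌊n / p^k⌋. For p = 17, n = 832, the terms are:
  ⌊832/17^1⌋ = ⌊832/17⌋ = 48
  ⌊832/17^2⌋ = ⌊832/289⌋ = 2
(the next term ⌊832/17^3⌋ = 0, terminating the sum). Summing: v_17(832!) = 48 + 2 = 50.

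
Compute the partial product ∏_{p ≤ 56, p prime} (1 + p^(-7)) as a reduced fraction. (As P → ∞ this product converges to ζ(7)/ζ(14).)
∏ = 309952223984670960543603211891856695601672510675385627534277668624533812457091991127236052954668734671204274242309849088/307404601692723276790274585782287621574695329443342398483341336503340384695750533342769593387518417543812906517214978125

The primes p ≤ 56 are [2, 3, 5, 7, 11, 13, 17, 19, 23, 29, 31, 37, 41, 43, 47, 53]. For each, (1 + 1/p^7) = (p^7 + 1)/p^7. Multiplying these fractions over p ∈ [2, 3, 5, 7, 11, 13, 17, 19, 23, 29, 31, 37, 41, 43, 47, 53] gives 309952223984670960543603211891856695601672510675385627534277668624533812457091991127236052954668734671204274242309849088/307404601692723276790274585782287621574695329443342398483341336503340384695750533342769593387518417543812906517214978125. (In the limit P → ∞ this tends to ζ(7)/ζ(14).)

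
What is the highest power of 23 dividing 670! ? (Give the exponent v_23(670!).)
v_23(670!) = 30

Legendre's formula: v_p(n!) = Σ_{k ≥ 1} ⌊n / p^k⌋. For p = 23, n = 670, the terms are:
  ⌊670/23^1⌋ = ⌊670/23⌋ = 29
  ⌊670/23^2⌋ = ⌊670/529⌋ = 1
(the next term ⌊670/23^3⌋ = 0, terminating the sum). Summing: v_23(670!) = 29 + 1 = 30.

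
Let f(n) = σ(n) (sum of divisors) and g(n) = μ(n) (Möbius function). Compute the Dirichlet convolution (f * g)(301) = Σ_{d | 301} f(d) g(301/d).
(σ * μ)(301) = 301

Divisors of 301: [1, 7, 43, 301]. For each d | 301:
  d = 1: σ(1) · μ(301/1) = 1 · 1 = 1
  d = 7: σ(7) · μ(301/7) = 8 · -1 = -8
  d = 43: σ(43) · μ(301/43) = 44 · -1 = -44
  d = 301: σ(301) · μ(301/301) = 352 · 1 = 352
Summing: (σ * μ)(301) = 1 + -8 + -44 + 352 = 301.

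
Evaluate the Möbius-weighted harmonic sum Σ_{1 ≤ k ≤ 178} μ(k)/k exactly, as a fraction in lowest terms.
Σ μ(k)/k = 125709062959160573557671617219832045395728751290214311430782016431/166589903787325219380851695350896256250980509594874862046961683989710

Values of μ(k) for 1 ≤ k ≤ 178: μ(1) = 1, μ(2) = -1, μ(3) = -1, μ(5) = -1, μ(6) = 1, μ(7) = -1, μ(10) = 1, μ(11) = -1, μ(13) = -1, μ(14) = 1, μ(15) = 1, μ(17) = -1, μ(19) = -1, μ(21) = 1, μ(22) = 1, μ(23) = -1, μ(26) = 1, μ(29) = -1, μ(30) = -1, μ(31) = -1, μ(33) = 1, μ(34) = 1, μ(35) = 1, μ(37) = -1, μ(38) = 1, μ(39) = 1, μ(41) = -1, μ(42) = -1, μ(43) = -1, μ(46) = 1, μ(47) = -1, μ(51) = 1, μ(53) = -1, μ(55) = 1, μ(57) = 1, μ(58) = 1, μ(59) = -1, μ(61) = -1, μ(62) = 1, μ(65) = 1, μ(66) = -1, μ(67) = -1, μ(69) = 1, μ(70) = -1, μ(71) = -1, μ(73) = -1, μ(74) = 1, μ(77) = 1, μ(78) = -1, μ(79) = -1, μ(82) = 1, μ(83) = -1, μ(85) = 1, μ(86) = 1, μ(87) = 1, μ(89) = -1, μ(91) = 1, μ(93) = 1, μ(94) = 1, μ(95) = 1, μ(97) = -1, μ(101) = -1, μ(102) = -1, μ(103) = -1, μ(105) = -1, μ(106) = 1, μ(107) = -1, μ(109) = -1, μ(110) = -1, μ(111) = 1, μ(113) = -1, μ(114) = -1, μ(115) = 1, μ(118) = 1, μ(119) = 1, μ(122) = 1, μ(123) = 1, μ(127) = -1, μ(129) = 1, μ(130) = -1, μ(131) = -1, μ(133) = 1, μ(134) = 1, μ(137) = -1, μ(138) = -1, μ(139) = -1, μ(141) = 1, μ(142) = 1, μ(143) = 1, μ(145) = 1, μ(146) = 1, μ(149) = -1, μ(151) = -1, μ(154) = -1, μ(155) = 1, μ(157) = -1, μ(158) = 1, μ(159) = 1, μ(161) = 1, μ(163) = -1, μ(165) = -1, μ(166) = 1, μ(167) = -1, μ(170) = -1, μ(173) = -1, μ(174) = -1, μ(177) = 1, μ(178) = 1, with μ = 0 on non-squarefree integers. Summing μ(k)/k for k where μ(k) ≠ 0 gives 125709062959160573557671617219832045395728751290214311430782016431/166589903787325219380851695350896256250980509594874862046961683989710 ≈ 0.0008. (PNT ⟺ this sum → 0 as n → ∞.)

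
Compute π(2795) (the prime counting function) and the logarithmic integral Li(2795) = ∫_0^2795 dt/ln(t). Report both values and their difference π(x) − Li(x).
π(2795) = 406;  Li(2795) ≈ 417.04;  π(x) − Li(x) ≈ -11.04.

Direct count of primes ≤ 2795 gives π(2795) = 406. Numerical evaluation of the logarithmic integral gives Li(2795) ≈ 417.04. The difference π(x) − Li(x) ≈ -11.04 is typically negative for small/moderate x (Li(x) overestimates), though Littlewood's theorem shows this sign changes infinitely often.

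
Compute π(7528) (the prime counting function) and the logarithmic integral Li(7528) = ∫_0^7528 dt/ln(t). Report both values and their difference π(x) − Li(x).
π(7528) = 953;  Li(7528) ≈ 973.72;  π(x) − Li(x) ≈ -20.72.

Direct count of primes ≤ 7528 gives π(7528) = 953. Numerical evaluation of the logarithmic integral gives Li(7528) ≈ 973.72. The difference π(x) − Li(x) ≈ -20.72 is typically negative for small/moderate x (Li(x) overestimates), though Littlewood's theorem shows this sign changes infinitely often.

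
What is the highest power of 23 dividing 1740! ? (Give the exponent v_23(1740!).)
v_23(1740!) = 78

Legendre's formula: v_p(n!) = Σ_{k ≥ 1} ⌊n / p^k⌋. For p = 23, n = 1740, the terms are:
  ⌊1740/23^1⌋ = ⌊1740/23⌋ = 75
  ⌊1740/23^2⌋ = ⌊1740/529⌋ = 3
(the next term ⌊1740/23^3⌋ = 0, terminating the sum). Summing: v_23(1740!) = 75 + 3 = 78.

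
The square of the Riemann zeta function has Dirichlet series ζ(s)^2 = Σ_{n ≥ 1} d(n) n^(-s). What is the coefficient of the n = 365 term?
d(365) = 4

ζ(s)^2 = (Σ 1/m^s)(Σ 1/k^s). The coefficient of 1/n^s in the product is the number of ordered pairs (m, k) with mk = n, which equals d(n). For n = 365, divisors are [1, 5, 73, 365], so d(365) = 4.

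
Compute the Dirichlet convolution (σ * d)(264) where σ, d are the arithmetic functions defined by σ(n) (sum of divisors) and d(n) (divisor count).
(σ * d)(264) = 3528

Divisors of 264: [1, 2, 3, 4, 6, 8, 11, 12, 22, 24, 33, 44, 66, 88, 132, 264]. For each d | 264:
  d = 1: σ(1) · d(264/1) = 1 · 16 = 16
  d = 2: σ(2) · d(264/2) = 3 · 12 = 36
  d = 3: σ(3) · d(264/3) = 4 · 8 = 32
  d = 4: σ(4) · d(264/4) = 7 · 8 = 56
  d = 6: σ(6) · d(264/6) = 12 · 6 = 72
  d = 8: σ(8) · d(264/8) = 15 · 4 = 60
  d = 11: σ(11) · d(264/11) = 12 · 8 = 96
  d = 12: σ(12) · d(264/12) = 28 · 4 = 112
  d = 22: σ(22) · d(264/22) = 36 · 6 = 216
  d = 24: σ(24) · d(264/24) = 60 · 2 = 120
  d = 33: σ(33) · d(264/33) = 48 · 4 = 192
  d = 44: σ(44) · d(264/44) = 84 · 4 = 336
  d = 66: σ(66) · d(264/66) = 144 · 3 = 432
  d = 88: σ(88) · d(264/88) = 180 · 2 = 360
  d = 132: σ(132) · d(264/132) = 336 · 2 = 672
  d = 264: σ(264) · d(264/264) = 720 · 1 = 720
Summing: (σ * d)(264) = 16 + 36 + 32 + 56 + 72 + 60 + 96 + 112 + 216 + 120 + 192 + 336 + 432 + 360 + 672 + 720 = 3528.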